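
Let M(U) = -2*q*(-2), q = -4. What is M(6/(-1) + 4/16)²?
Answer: 256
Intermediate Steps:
M(U) = -16 (M(U) = -2*(-4)*(-2) = 8*(-2) = -16)
M(6/(-1) + 4/16)² = (-16)² = 256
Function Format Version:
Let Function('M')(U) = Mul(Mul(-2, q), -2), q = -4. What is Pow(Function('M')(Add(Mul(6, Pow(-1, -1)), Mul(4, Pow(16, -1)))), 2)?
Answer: 256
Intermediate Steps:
Function('M')(U) = -16 (Function('M')(U) = Mul(Mul(-2, -4), -2) = Mul(8, -2) = -16)
Pow(Function('M')(Add(Mul(6, Pow(-1, -1)), Mul(4, Pow(16, -1)))), 2) = Pow(-16, 2) = 256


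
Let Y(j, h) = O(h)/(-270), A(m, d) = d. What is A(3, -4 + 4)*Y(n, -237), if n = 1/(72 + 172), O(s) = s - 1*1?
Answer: 0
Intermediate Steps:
O(s) = -1 + s (O(s) = s - 1 = -1 + s)
n = 1/244 ≈ 0.0040984
Y(j, h) = 1/270 - h/270 (Y(j, h) = (-1 + h)/(-270) = (-1 + h)*(-1/270) = 1/270 - h/270)
A(3, -4 + 4)*Y(n, -237) = (-4 + 4)*(1/270 - 1/270*(-237)) = 0*(1/270 + 79/90) = 0*(119/135) = 0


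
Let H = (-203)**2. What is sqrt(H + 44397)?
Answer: sqrt(85606) ≈ 292.58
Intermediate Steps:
H = 41209
sqrt(H + 44397) = sqrt(41209 + 44397) = sqrt(85606)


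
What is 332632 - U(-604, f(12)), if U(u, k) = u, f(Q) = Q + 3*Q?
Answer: 333236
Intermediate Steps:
f(Q) = 4*Q
332632 - U(-604, f(12)) = 332632 - 1*(-604) = 332632 + 604 = 333236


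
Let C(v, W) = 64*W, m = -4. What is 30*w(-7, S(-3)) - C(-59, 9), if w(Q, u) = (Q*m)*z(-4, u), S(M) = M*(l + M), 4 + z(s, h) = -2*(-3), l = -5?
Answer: 1104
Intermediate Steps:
z(s, h) = 2 (z(s, h) = -4 - 2*(-3) = -4 + 6 = 2)
S(M) = M*(-5 + M)
w(Q, u) = -8*Q (w(Q, u) = (Q*(-4))*2 = -4*Q*2 = -8*Q)
30*w(-7, S(-3)) - C(-59, 9) = 30*(-8*(-7)) - 64*9 = 30*56 - 1*576 = 1680 - 576 = 1104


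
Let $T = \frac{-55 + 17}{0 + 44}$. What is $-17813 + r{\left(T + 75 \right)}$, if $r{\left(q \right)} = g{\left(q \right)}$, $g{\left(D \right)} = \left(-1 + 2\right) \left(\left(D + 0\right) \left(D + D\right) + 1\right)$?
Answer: $- \frac{1650343}{242} \approx -6819.6$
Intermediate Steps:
$T = - \frac{19}{22}$ ($T = - \frac{38}{44} = \left(-38\right) \frac{1}{44} = - \frac{19}{22} \approx -0.86364$)
$g{\left(D \right)} = 1 + 2 D^{2}$ ($g{\left(D \right)} = 1 \left(D 2 D + 1\right) = 1 \left(2 D^{2} + 1\right) = 1 \left(1 + 2 D^{2}\right) = 1 + 2 D^{2}$)
$r{\left(q \right)} = 1 + 2 q^{2}$
$-17813 + r{\left(T + 75 \right)} = -17813 + \left(1 + 2 \left(- \frac{19}{22} + 75\right)^{2}\right) = -17813 + \left(1 + 2 \left(\frac{1631}{22}\right)^{2}\right) = -17813 + \left(1 + 2 \cdot \frac{2660161}{484}\right) = -17813 + \left(1 + \frac{2660161}{242}\right) = -17813 + \frac{2660403}{242} = - \frac{1650343}{242}$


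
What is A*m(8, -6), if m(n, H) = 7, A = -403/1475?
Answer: -2821/1475 ≈ -1.9125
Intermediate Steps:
A = -403/1475 (A = -403*1/1475 = -403/1475 ≈ -0.27322)
A*m(8, -6) = -403/1475*7 = -2821/1475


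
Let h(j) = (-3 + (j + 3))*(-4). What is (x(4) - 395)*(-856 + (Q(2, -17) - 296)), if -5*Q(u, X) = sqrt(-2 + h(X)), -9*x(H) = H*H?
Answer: 457088 + 3571*sqrt(66)/45 ≈ 4.5773e+5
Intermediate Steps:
x(H) = -H**2/9 (x(H) = -H*H/9 = -H**2/9)
h(j) = -4*j (h(j) = (-3 + (3 + j))*(-4) = j*(-4) = -4*j)
Q(u, X) = -sqrt(-2 - 4*X)/5
(x(4) - 395)*(-856 + (Q(2, -17) - 296)) = (-1/9*4**2 - 395)*(-856 + (-sqrt(-2 - 4*(-17))/5 - 296)) = (-1/9*16 - 395)*(-856 + (-sqrt(-2 + 68)/5 - 296)) = (-16/9 - 395)*(-856 + (-sqrt(66)/5 - 296)) = -3571*(-856 + (-296 - sqrt(66)/5))/9 = -3571*(-1152 - sqrt(66)/5)/9 = 457088 + 3571*sqrt(66)/45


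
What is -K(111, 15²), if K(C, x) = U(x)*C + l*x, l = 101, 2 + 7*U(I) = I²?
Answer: -5778228/7 ≈ -8.2546e+5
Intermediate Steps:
U(I) = -2/7 + I²/7
K(C, x) = 101*x + C*(-2/7 + x²/7) (K(C, x) = (-2/7 + x²/7)*C + 101*x = C*(-2/7 + x²/7) + 101*x = 101*x + C*(-2/7 + x²/7))
-K(111, 15²) = -(101*15² + (⅐)*111*(-2 + (15²)²)) = -(101*225 + (⅐)*111*(-2 + 225²)) = -(22725 + (⅐)*111*(-2 + 50625)) = -(22725 + (⅐)*111*50623) = -(22725 + 5619153/7) = -1*5778228/7 = -5778228/7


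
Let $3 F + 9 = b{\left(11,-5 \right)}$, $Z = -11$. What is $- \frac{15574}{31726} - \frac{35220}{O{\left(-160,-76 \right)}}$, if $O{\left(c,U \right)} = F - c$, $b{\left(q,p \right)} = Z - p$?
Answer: $- \frac{111980369}{491753} \approx -227.72$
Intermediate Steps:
$b{\left(q,p \right)} = -11 - p$
$F = -5$ ($F = -3 + \frac{-11 - -5}{3} = -3 + \frac{-11 + 5}{3} = -3 + \frac{1}{3} \left(-6\right) = -3 - 2 = -5$)
$O{\left(c,U \right)} = -5 - c$
$- \frac{15574}{31726} - \frac{35220}{O{\left(-160,-76 \right)}} = - \frac{15574}{31726} - \frac{35220}{-5 - -160} = \left(-15574\right) \frac{1}{31726} - \frac{35220}{-5 + 160} = - \frac{7787}{15863} - \frac{35220}{155} = - \frac{7787}{15863} - \frac{7044}{31} = - \frac{111980369}{491753}$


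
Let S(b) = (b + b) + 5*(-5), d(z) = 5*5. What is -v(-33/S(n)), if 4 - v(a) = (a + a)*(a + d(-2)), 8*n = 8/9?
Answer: 3289052/49729 ≈ 66.140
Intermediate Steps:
n = 1/9 (n = (8/9)/8 = (8*(1/9))/8 = (1/8)*(8/9) = 1/9 ≈ 0.11111)
d(z) = 25
S(b) = -25 + 2*b (S(b) = 2*b - 25 = -25 + 2*b)
v(a) = 4 - 2*a*(25 + a) (v(a) = 4 - (a + a)*(a + 25) = 4 - 2*a*(25 + a))
-v(-33/S(n)) = -(4 - (-1650)/(-25 + 2*(1/9)) - 2*1089/(-25 + 2*(1/9))**2) = -(4 - (-1650)/(-25 + 2/9) - 2*1089/(-25 + 2/9)**2) = -(4 - (-1650)/(-223/9) - 2*(-33/(-223/9))**2) = -(4 - (-1650)*(-9)/223 - 2*(-33*(-9/223))**2) = -(4 - 50*297/223 - 2*(297/223)**2) = -(4 - 14850/223 - 2*88209/49729) = -(4 - 14850/223 - 176418/49729) = -1*(-3289052/49729) = 3289052/49729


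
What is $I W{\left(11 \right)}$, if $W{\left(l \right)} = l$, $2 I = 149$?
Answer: $\frac{1639}{2} \approx 819.5$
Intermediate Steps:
$I = \frac{149}{2}$ ($I = \frac{1}{2} \cdot 149 = \frac{149}{2} \approx 74.5$)
$I W{\left(11 \right)} = \frac{149}{2} \cdot 11 = \frac{1639}{2}$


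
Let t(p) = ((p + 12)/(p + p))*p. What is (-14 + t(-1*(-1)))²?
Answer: 225/4 ≈ 56.250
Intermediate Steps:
t(p) = 6 + p/2 (t(p) = ((12 + p)/((2*p)))*p = ((12 + p)*(1/(2*p)))*p = ((12 + p)/(2*p))*p = 6 + p/2)
(-14 + t(-1*(-1)))² = (-14 + (6 + (-1*(-1))/2))² = (-14 + (6 + (½)*1))² = (-14 + (6 + ½))² = (-14 + 13/2)² = (-15/2)² = 225/4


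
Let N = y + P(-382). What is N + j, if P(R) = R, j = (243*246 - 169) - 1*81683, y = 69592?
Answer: 47136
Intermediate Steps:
j = -22074 (j = (59778 - 169) - 81683 = 59609 - 81683 = -22074)
N = 69210 (N = 69592 - 382 = 69210)
N + j = 69210 - 22074 = 47136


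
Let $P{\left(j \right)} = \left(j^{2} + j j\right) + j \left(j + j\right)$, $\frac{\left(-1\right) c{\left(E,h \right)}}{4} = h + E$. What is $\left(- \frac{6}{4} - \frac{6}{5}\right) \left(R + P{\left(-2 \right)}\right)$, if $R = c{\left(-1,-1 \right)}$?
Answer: $- \frac{324}{5} \approx -64.8$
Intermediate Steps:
$c{\left(E,h \right)} = - 4 E - 4 h$ ($c{\left(E,h \right)} = - 4 \left(h + E\right) = - 4 \left(E + h\right) = - 4 E - 4 h$)
$R = 8$ ($R = \left(-4\right) \left(-1\right) - -4 = 4 + 4 = 8$)
$P{\left(j \right)} = 4 j^{2}$ ($P{\left(j \right)} = \left(j^{2} + j^{2}\right) + j 2 j = 2 j^{2} + 2 j^{2} = 4 j^{2}$)
$\left(- \frac{6}{4} - \frac{6}{5}\right) \left(R + P{\left(-2 \right)}\right) = \left(- \frac{6}{4} - \frac{6}{5}\right) \left(8 + 4 \left(-2\right)^{2}\right) = \left(\left(-6\right) \frac{1}{4} - \frac{6}{5}\right) \left(8 + 4 \cdot 4\right) = \left(- \frac{3}{2} - \frac{6}{5}\right) \left(8 + 16\right) = \left(- \frac{27}{10}\right) 24 = - \frac{324}{5}$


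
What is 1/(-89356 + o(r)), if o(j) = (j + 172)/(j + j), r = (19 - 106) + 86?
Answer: -2/178883 ≈ -1.1180e-5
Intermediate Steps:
r = -1 (r = -87 + 86 = -1)
o(j) = (172 + j)/(2*j) (o(j) = (172 + j)/((2*j)) = (172 + j)*(1/(2*j)) = (172 + j)/(2*j))
1/(-89356 + o(r)) = 1/(-89356 + (½)*(172 - 1)/(-1)) = 1/(-89356 + (½)*(-1)*171) = 1/(-89356 - 171/2) = 1/(-178883/2) = -2/178883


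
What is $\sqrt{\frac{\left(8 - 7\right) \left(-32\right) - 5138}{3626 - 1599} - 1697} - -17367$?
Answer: $17367 + \frac{i \sqrt{6982992703}}{2027} \approx 17367.0 + 41.226 i$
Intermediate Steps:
$\sqrt{\frac{\left(8 - 7\right) \left(-32\right) - 5138}{3626 - 1599} - 1697} - -17367 = \sqrt{\frac{1 \left(-32\right) - 5138}{2027} - 1697} + 17367 = \sqrt{\left(-32 - 5138\right) \frac{1}{2027} - 1697} + 17367 = \sqrt{\left(-5170\right) \frac{1}{2027} - 1697} + 17367 = \sqrt{- \frac{5170}{2027} - 1697} + 17367 = \sqrt{- \frac{3444989}{2027}} + 17367 = \frac{i \sqrt{6982992703}}{2027} + 17367 = 17367 + \frac{i \sqrt{6982992703}}{2027}$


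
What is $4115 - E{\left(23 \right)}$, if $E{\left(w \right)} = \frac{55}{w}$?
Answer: $\frac{94590}{23} \approx 4112.6$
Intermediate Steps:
$4115 - E{\left(23 \right)} = 4115 - \frac{55}{23} = \frac{94590}{23}$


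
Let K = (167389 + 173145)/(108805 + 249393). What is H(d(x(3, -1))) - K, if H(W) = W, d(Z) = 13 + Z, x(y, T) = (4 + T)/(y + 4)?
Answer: 15643437/1253693 ≈ 12.478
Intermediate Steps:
x(y, T) = (4 + T)/(4 + y)
K = 170267/179099 (K = 340534/358198 = 340534*(1/358198) = 170267/179099 ≈ 0.95069)
H(d(x(3, -1))) - K = (13 + (4 - 1)/(4 + 3)) - 1*170267/179099 = (13 + 3/7) - 170267/179099 = 94/7 - 170267/179099 = 15643437/1253693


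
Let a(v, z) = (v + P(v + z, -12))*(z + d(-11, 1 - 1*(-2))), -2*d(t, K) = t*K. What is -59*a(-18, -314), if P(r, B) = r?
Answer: -6143375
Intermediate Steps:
d(t, K) = -K*t/2 (d(t, K) = -t*K/2 = -K*t/2)
a(v, z) = (33/2 + z)*(z + 2*v) (a(v, z) = (v + (v + z))*(z - ½*(1 - 1*(-2))*(-11)) = (z + 2*v)*(z - ½*(1 + 2)*(-11)) = (z + 2*v)*(z - ½*3*(-11)) = (z + 2*v)*(z + 33/2) = (z + 2*v)*(33/2 + z) = (33/2 + z)*(z + 2*v))
-59*a(-18, -314) = -59*((-314)² + 33*(-18) + (33/2)*(-314) + 2*(-18)*(-314)) = -59*(98596 - 594 - 5181 + 11304) = -59*104125 = -6143375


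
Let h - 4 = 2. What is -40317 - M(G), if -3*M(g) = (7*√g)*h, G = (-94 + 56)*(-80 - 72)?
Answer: -39253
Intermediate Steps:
h = 6 (h = 4 + 2 = 6)
G = 5776 (G = -38*(-152) = 5776)
M(g) = -14*√g (M(g) = -7*√g*6/3 = -14*√g)
-40317 - M(G) = -40317 - (-14)*√5776 = -40317 - (-14)*76 = -40317 - 1*(-1064) = -40317 + 1064 = -39253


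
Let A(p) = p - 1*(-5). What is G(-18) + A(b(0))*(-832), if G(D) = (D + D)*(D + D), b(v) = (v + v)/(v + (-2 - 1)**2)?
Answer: -2864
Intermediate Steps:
b(v) = 2*v/(9 + v) (b(v) = (2*v)/(v + (-3)**2) = (2*v)/(v + 9) = (2*v)/(9 + v) = 2*v/(9 + v))
A(p) = 5 + p (A(p) = p + 5 = 5 + p)
G(D) = 4*D**2 (G(D) = (2*D)*(2*D) = 4*D**2)
G(-18) + A(b(0))*(-832) = 4*(-18)**2 + (5 + 2*0/(9 + 0))*(-832) = 4*324 + (5 + 2*0/9)*(-832) = 1296 + (5 + 2*0*(1/9))*(-832) = 1296 + (5 + 0)*(-832) = 1296 + 5*(-832) = 1296 - 4160 = -2864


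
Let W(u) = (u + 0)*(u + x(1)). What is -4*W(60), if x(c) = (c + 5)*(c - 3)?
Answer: -11520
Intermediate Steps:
x(c) = (-3 + c)*(5 + c) (x(c) = (5 + c)*(-3 + c) = (-3 + c)*(5 + c))
W(u) = u*(-12 + u) (W(u) = (u + 0)*(u + (-15 + 1² + 2*1)) = u*(u + (-15 + 1 + 2)) = u*(u - 12) = u*(-12 + u))
-4*W(60) = -240*(-12 + 60) = -240*48 = -4*2880 = -11520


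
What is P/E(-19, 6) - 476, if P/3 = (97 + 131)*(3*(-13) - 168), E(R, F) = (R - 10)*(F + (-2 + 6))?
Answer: 1774/145 ≈ 12.234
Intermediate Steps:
E(R, F) = (-10 + R)*(4 + F) (E(R, F) = (-10 + R)*(F + 4) = (-10 + R)*(4 + F))
P = -141588 (P = 3*((97 + 131)*(3*(-13) - 168)) = 3*(228*(-39 - 168)) = 3*(228*(-207)) = 3*(-47196) = -141588)
P/E(-19, 6) - 476 = -141588/(-40 - 10*6 + 4*(-19) + 6*(-19)) - 476 = -141588/(-40 - 60 - 76 - 114) - 476 = -141588/(-290) - 476 = -141588*(-1/290) - 476 = 70794/145 - 476 = 1774/145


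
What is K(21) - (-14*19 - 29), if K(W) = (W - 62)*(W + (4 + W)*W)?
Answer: -22091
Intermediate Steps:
K(W) = (-62 + W)*(W + W*(4 + W))
K(21) - (-14*19 - 29) = 21*(-310 + 21² - 57*21) - (-14*19 - 29) = 21*(-310 + 441 - 1197) - (-266 - 29) = 21*(-1066) - 1*(-295) = -22386 + 295 = -22091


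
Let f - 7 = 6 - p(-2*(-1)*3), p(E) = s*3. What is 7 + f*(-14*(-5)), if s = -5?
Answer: 1967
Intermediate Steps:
p(E) = -15 (p(E) = -5*3 = -15)
f = 28 (f = 7 + (6 - 1*(-15)) = 7 + (6 + 15) = 7 + 21 = 28)
7 + f*(-14*(-5)) = 7 + 28*(-14*(-5)) = 7 + 28*70 = 7 + 1960 = 1967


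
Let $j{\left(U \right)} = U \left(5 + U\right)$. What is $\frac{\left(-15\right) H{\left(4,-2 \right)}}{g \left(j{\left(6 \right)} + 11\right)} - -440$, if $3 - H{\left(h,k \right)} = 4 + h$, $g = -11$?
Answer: $\frac{372605}{847} \approx 439.91$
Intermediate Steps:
$H{\left(h,k \right)} = -1 - h$ ($H{\left(h,k \right)} = 3 - \left(4 + h\right) = -1 - h$)
$\frac{\left(-15\right) H{\left(4,-2 \right)}}{g \left(j{\left(6 \right)} + 11\right)} - -440 = \frac{\left(-15\right) \left(-1 - 4\right)}{\left(-11\right) \left(6 \left(5 + 6\right) + 11\right)} - -440 = \frac{\left(-15\right) \left(-1 - 4\right)}{\left(-11\right) \left(6 \cdot 11 + 11\right)} + 440 = \frac{\left(-15\right) \left(-5\right)}{\left(-11\right) \left(66 + 11\right)} + 440 = \frac{75}{\left(-11\right) 77} + 440 = \frac{75}{-847} + 440 = 75 \left(- \frac{1}{847}\right) + 440 = - \frac{75}{847} + 440 = \frac{372605}{847}$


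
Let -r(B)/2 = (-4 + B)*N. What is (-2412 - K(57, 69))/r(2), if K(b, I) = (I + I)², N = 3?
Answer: -1788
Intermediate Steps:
K(b, I) = 4*I² (K(b, I) = (2*I)² = 4*I²)
r(B) = 24 - 6*B (r(B) = -2*(-4 + B)*3 = -2*(-12 + 3*B) = 24 - 6*B)
(-2412 - K(57, 69))/r(2) = (-2412 - 4*69²)/(24 - 6*2) = (-2412 - 4*4761)/(24 - 12) = (-2412 - 1*19044)/12 = (-2412 - 19044)*(1/12) = -21456*1/12 = -1788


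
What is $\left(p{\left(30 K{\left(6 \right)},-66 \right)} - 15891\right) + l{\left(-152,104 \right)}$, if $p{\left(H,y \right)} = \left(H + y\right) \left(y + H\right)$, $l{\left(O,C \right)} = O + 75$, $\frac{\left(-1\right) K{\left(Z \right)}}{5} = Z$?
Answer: $917188$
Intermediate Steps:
$K{\left(Z \right)} = - 5 Z$
$l{\left(O,C \right)} = 75 + O$
$p{\left(H,y \right)} = \left(H + y\right)^{2}$ ($p{\left(H,y \right)} = \left(H + y\right) \left(H + y\right) = \left(H + y\right)^{2}$)
$\left(p{\left(30 K{\left(6 \right)},-66 \right)} - 15891\right) + l{\left(-152,104 \right)} = \left(\left(30 \left(\left(-5\right) 6\right) - 66\right)^{2} - 15891\right) + \left(75 - 152\right) = \left(\left(30 \left(-30\right) - 66\right)^{2} - 15891\right) - 77 = \left(\left(-900 - 66\right)^{2} - 15891\right) - 77 = \left(\left(-966\right)^{2} - 15891\right) - 77 = \left(933156 - 15891\right) - 77 = 917265 - 77 = 917188$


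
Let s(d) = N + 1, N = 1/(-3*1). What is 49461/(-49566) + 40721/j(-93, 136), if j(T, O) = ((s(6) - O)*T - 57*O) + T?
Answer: 54057045/7120982 ≈ 7.5912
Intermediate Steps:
N = -⅓ (N = 1/(-3) = -⅓ ≈ -0.33333)
s(d) = ⅔ (s(d) = -⅓ + 1 = ⅔)
j(T, O) = T - 57*O + T*(⅔ - O) (j(T, O) = ((⅔ - O)*T - 57*O) + T = (T*(⅔ - O) - 57*O) + T = (-57*O + T*(⅔ - O)) + T = T - 57*O + T*(⅔ - O))
49461/(-49566) + 40721/j(-93, 136) = 49461/(-49566) + 40721/(-57*136 + (5/3)*(-93) - 1*136*(-93)) = 49461*(-1/49566) + 40721/(-7752 - 155 + 12648) = -16487/16522 + 40721/4741 = 54057045/7120982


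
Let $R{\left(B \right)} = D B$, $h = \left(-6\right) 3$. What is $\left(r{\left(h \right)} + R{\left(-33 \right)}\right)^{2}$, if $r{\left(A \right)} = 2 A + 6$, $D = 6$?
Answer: $51984$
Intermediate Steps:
$h = -18$
$r{\left(A \right)} = 6 + 2 A$
$R{\left(B \right)} = 6 B$
$\left(r{\left(h \right)} + R{\left(-33 \right)}\right)^{2} = \left(\left(6 + 2 \left(-18\right)\right) + 6 \left(-33\right)\right)^{2} = \left(\left(6 - 36\right) - 198\right)^{2} = \left(-30 - 198\right)^{2} = \left(-228\right)^{2} = 51984$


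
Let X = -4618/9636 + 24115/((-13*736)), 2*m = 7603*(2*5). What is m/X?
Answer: -67401507360/5318407 ≈ -12673.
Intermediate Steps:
m = 38015 (m = (7603*(2*5))/2 = (7603*10)/2 = (½)*76030 = 38015)
X = -5318407/1773024 (X = -4618*1/9636 + 24115/(-9568) = -2309/4818 + 24115*(-1/9568) = -2309/4818 - 1855/736 = -5318407/1773024 ≈ -2.9996)
m/X = 38015/(-5318407/1773024) = 38015*(-1773024/5318407) = -67401507360/5318407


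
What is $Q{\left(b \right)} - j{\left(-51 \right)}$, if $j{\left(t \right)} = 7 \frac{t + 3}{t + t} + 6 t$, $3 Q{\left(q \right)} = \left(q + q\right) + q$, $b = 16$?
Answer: $\frac{5418}{17} \approx 318.71$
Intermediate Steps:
$Q{\left(q \right)} = q$ ($Q{\left(q \right)} = \frac{\left(q + q\right) + q}{3} = \frac{2 q + q}{3} = \frac{3 q}{3} = q$)
$j{\left(t \right)} = 6 t + \frac{7 \left(3 + t\right)}{2 t}$ ($j{\left(t \right)} = 7 \frac{3 + t}{2 t} + 6 t = \frac{7 \left(3 + t\right)}{2 t} + 6 t = 6 t + \frac{7 \left(3 + t\right)}{2 t}$)
$Q{\left(b \right)} - j{\left(-51 \right)} = 16 - \frac{21 - 51 \left(7 + 12 \left(-51\right)\right)}{2 \left(-51\right)} = 16 - \frac{1}{2} \left(- \frac{1}{51}\right) \left(21 - 51 \left(7 - 612\right)\right) = 16 - \frac{1}{2} \left(- \frac{1}{51}\right) \left(21 - -30855\right) = 16 - \frac{1}{2} \left(- \frac{1}{51}\right) \left(21 + 30855\right) = 16 - \frac{1}{2} \left(- \frac{1}{51}\right) 30876 = 16 - - \frac{5146}{17} = 16 + \frac{5146}{17} = \frac{5418}{17}$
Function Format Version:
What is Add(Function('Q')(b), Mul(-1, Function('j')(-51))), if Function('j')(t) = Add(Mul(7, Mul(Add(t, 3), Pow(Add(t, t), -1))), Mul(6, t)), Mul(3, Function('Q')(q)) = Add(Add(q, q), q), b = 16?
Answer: Rational(5418, 17) ≈ 318.71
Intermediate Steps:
Function('Q')(q) = q (Function('Q')(q) = Mul(Rational(1, 3), Add(Add(q, q), q)) = Mul(Rational(1, 3), Add(Mul(2, q), q)) = Mul(Rational(1, 3), Mul(3, q)) = q)
Function('j')(t) = Add(Mul(6, t), Mul(Rational(7, 2), Pow(t, -1), Add(3, t))) (Function('j')(t) = Add(Mul(7, Mul(Add(3, t), Pow(Mul(2, t), -1))), Mul(6, t)) = Add(Mul(7, Mul(Add(3, t), Mul(Rational(1, 2), Pow(t, -1)))), Mul(6, t)) = Add(Mul(7, Mul(Rational(1, 2), Pow(t, -1), Add(3, t))), Mul(6, t)) = Add(Mul(Rational(7, 2), Pow(t, -1), Add(3, t)), Mul(6, t)) = Add(Mul(6, t), Mul(Rational(7, 2), Pow(t, -1), Add(3, t))))
Add(Function('Q')(b), Mul(-1, Function('j')(-51))) = Add(16, Mul(-1, Mul(Rational(1, 2), Pow(-51, -1), Add(21, Mul(-51, Add(7, Mul(12, -51))))))) = Add(16, Mul(-1, Mul(Rational(1, 2), Rational(-1, 51), Add(21, Mul(-51, Add(7, -612)))))) = Add(16, Mul(-1, Mul(Rational(1, 2), Rational(-1, 51), Add(21, Mul(-51, -605))))) = Add(16, Mul(-1, Mul(Rational(1, 2), Rational(-1, 51), Add(21, 30855)))) = Add(16, Mul(-1, Mul(Rational(1, 2), Rational(-1, 51), 30876))) = Add(16, Mul(-1, Rational(-5146, 17))) = Add(16, Rational(5146, 17)) = Rational(5418, 17)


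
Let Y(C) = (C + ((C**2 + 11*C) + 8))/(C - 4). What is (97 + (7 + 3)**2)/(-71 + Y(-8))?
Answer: -197/69 ≈ -2.8551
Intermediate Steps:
Y(C) = (8 + C**2 + 12*C)/(-4 + C) (Y(C) = (C + (8 + C**2 + 11*C))/(-4 + C) = (8 + C**2 + 12*C)/(-4 + C))
(97 + (7 + 3)**2)/(-71 + Y(-8)) = (97 + (7 + 3)**2)/(-71 + (8 + (-8)**2 + 12*(-8))/(-4 - 8)) = (97 + 10**2)/(-71 + (8 + 64 - 96)/(-12)) = (97 + 100)/(-71 - 1/12*(-24)) = 197/(-71 + 2) = 197/(-69) = -1/69*197 = -197/69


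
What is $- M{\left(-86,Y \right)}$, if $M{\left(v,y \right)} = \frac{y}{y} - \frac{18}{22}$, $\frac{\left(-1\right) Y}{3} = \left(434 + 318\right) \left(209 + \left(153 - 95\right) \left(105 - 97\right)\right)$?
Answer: $- \frac{2}{11} \approx -0.18182$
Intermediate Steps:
$Y = -1518288$ ($Y = - 3 \left(434 + 318\right) \left(209 + \left(153 - 95\right) \left(105 - 97\right)\right) = - 3 \cdot 752 \left(209 + 58 \cdot 8\right) = - 3 \cdot 752 \left(209 + 464\right) = - 3 \cdot 752 \cdot 673 = \left(-3\right) 506096 = -1518288$)
$M{\left(v,y \right)} = \frac{2}{11}$ ($M{\left(v,y \right)} = 1 - \frac{9}{11} = \frac{2}{11}$)
$- M{\left(-86,Y \right)} = \left(-1\right) \frac{2}{11} = - \frac{2}{11}$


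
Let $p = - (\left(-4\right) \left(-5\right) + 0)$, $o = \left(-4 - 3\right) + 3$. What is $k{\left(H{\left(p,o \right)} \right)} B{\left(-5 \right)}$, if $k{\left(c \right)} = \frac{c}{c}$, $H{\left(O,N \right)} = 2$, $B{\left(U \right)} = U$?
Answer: $-5$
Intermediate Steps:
$o = -4$ ($o = -7 + 3 = -4$)
$p = -20$ ($p = - (20 + 0) = \left(-1\right) 20 = -20$)
$k{\left(c \right)} = 1$
$k{\left(H{\left(p,o \right)} \right)} B{\left(-5 \right)} = 1 \left(-5\right) = -5$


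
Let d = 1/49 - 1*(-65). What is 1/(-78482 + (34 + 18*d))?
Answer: -49/3786604 ≈ -1.2940e-5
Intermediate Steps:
d = 3186/49 (d = 1/49 + 65 = 3186/49 ≈ 65.020)
1/(-78482 + (34 + 18*d)) = 1/(-78482 + (34 + 18*(3186/49))) = 1/(-78482 + (34 + 57348/49)) = 1/(-78482 + 59014/49) = 1/(-3786604/49) = -49/3786604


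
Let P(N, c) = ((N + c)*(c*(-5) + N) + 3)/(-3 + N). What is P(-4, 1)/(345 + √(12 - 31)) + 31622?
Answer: 13175427613/416654 + 15*I*√19/416654 ≈ 31622.0 + 0.00015693*I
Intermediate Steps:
P(N, c) = (3 + (N + c)*(N - 5*c))/(-3 + N) (P(N, c) = ((N + c)*(-5*c + N) + 3)/(-3 + N) = ((N + c)*(N - 5*c) + 3)/(-3 + N) = (3 + (N + c)*(N - 5*c))/(-3 + N))
P(-4, 1)/(345 + √(12 - 31)) + 31622 = ((3 + (-4)² - 5*1² - 4*(-4)*1)/(-3 - 4))/(345 + √(12 - 31)) + 31622 = ((3 + 16 - 5*1 + 16)/(-7))/(345 + √(-19)) + 31622 = (-(3 + 16 - 5 + 16)/7)/(345 + I*√19) + 31622 = (-⅐*30)/(345 + I*√19) + 31622 = -30/(7*(345 + I*√19)) + 31622 = 31622 - 30/(7*(345 + I*√19))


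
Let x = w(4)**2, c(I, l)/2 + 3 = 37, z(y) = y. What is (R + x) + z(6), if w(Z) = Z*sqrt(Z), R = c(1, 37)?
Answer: 138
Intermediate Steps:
c(I, l) = 68 (c(I, l) = -6 + 2*37 = -6 + 74 = 68)
R = 68
w(Z) = Z**(3/2)
x = 64 (x = (4**(3/2))**2 = 8**2 = 64)
(R + x) + z(6) = (68 + 64) + 6 = 132 + 6 = 138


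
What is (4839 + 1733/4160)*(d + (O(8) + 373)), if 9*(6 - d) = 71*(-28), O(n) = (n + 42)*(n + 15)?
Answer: 317058442777/37440 ≈ 8.4684e+6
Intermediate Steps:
O(n) = (15 + n)*(42 + n) (O(n) = (42 + n)*(15 + n) = (15 + n)*(42 + n))
d = 2042/9 (d = 6 - 71*(-28)/9 = 6 - ⅑*(-1988) = 6 + 1988/9 = 2042/9 ≈ 226.89)
(4839 + 1733/4160)*(d + (O(8) + 373)) = (4839 + 1733/4160)*(2042/9 + ((630 + 8² + 57*8) + 373)) = (4839 + 1733*(1/4160))*(2042/9 + ((630 + 64 + 456) + 373)) = (4839 + 1733/4160)*(2042/9 + (1150 + 373)) = 20131973*(2042/9 + 1523)/4160 = (20131973/4160)*(15749/9) = 317058442777/37440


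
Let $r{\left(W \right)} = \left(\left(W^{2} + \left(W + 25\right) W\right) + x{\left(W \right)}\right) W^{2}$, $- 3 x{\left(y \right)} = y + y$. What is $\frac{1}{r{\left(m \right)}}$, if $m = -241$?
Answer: $\frac{3}{19218596333} \approx 1.561 \cdot 10^{-10}$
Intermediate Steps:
$x{\left(y \right)} = - \frac{2 y}{3}$ ($x{\left(y \right)} = - \frac{y + y}{3} = - \frac{2 y}{3}$)
$r{\left(W \right)} = W^{2} \left(W^{2} - \frac{2 W}{3} + W \left(25 + W\right)\right)$ ($r{\left(W \right)} = \left(\left(W^{2} + \left(W + 25\right) W\right) - \frac{2 W}{3}\right) W^{2} = \left(\left(W^{2} + \left(25 + W\right) W\right) - \frac{2 W}{3}\right) W^{2} = \left(\left(W^{2} + W \left(25 + W\right)\right) - \frac{2 W}{3}\right) W^{2} = \left(W^{2} - \frac{2 W}{3} + W \left(25 + W\right)\right) W^{2} = W^{2} \left(W^{2} - \frac{2 W}{3} + W \left(25 + W\right)\right)$)
$\frac{1}{r{\left(m \right)}} = \frac{1}{\frac{1}{3} \left(-241\right)^{3} \left(73 + 6 \left(-241\right)\right)} = \frac{1}{\frac{1}{3} \left(-13997521\right) \left(73 - 1446\right)} = \frac{1}{\frac{1}{3} \left(-13997521\right) \left(-1373\right)} = \frac{1}{\frac{19218596333}{3}} = \frac{3}{19218596333}$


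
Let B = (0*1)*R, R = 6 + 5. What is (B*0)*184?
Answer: 0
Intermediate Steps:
R = 11
B = 0 (B = (0*1)*11 = 0*11 = 0)
(B*0)*184 = (0*0)*184 = 0*184 = 0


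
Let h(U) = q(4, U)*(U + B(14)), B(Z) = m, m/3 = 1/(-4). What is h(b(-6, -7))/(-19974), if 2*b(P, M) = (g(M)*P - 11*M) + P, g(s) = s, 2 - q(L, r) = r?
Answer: 24307/159792 ≈ 0.15212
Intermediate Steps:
q(L, r) = 2 - r
m = -3/4 (m = 3/(-4) = 3*(-1/4) = -3/4 ≈ -0.75000)
B(Z) = -3/4
b(P, M) = P/2 - 11*M/2 + M*P/2 (b(P, M) = ((M*P - 11*M) + P)/2 = ((-11*M + M*P) + P)/2 = (P - 11*M + M*P)/2 = P/2 - 11*M/2 + M*P/2)
h(U) = (2 - U)*(-3/4 + U) (h(U) = (2 - U)*(U - 3/4) = (2 - U)*(-3/4 + U))
h(b(-6, -7))/(-19974) = -(-3 + 4*((1/2)*(-6) - 11/2*(-7) + (1/2)*(-7)*(-6)))*(-2 + ((1/2)*(-6) - 11/2*(-7) + (1/2)*(-7)*(-6)))/4/(-19974) = -(-3 + 4*(-3 + 77/2 + 21))*(-2 + (-3 + 77/2 + 21))/4*(-1/19974) = -(-3 + 4*(113/2))*(-2 + 113/2)/4*(-1/19974) = -1/4*(-3 + 226)*109/2*(-1/19974) = -1/4*223*109/2*(-1/19974) = -24307/8*(-1/19974) = 24307/159792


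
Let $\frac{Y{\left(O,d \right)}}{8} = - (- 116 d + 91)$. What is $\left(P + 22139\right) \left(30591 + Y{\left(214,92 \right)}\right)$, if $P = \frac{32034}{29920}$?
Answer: $\frac{38168938049223}{14960} \approx 2.5514 \cdot 10^{9}$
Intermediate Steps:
$P = \frac{16017}{14960}$ ($P = 32034 \cdot \frac{1}{29920} = \frac{16017}{14960} \approx 1.0707$)
$Y{\left(O,d \right)} = -728 + 928 d$ ($Y{\left(O,d \right)} = 8 \left(- (- 116 d + 91)\right) = 8 \left(- (91 - 116 d)\right) = 8 \left(-91 + 116 d\right) = -728 + 928 d$)
$\left(P + 22139\right) \left(30591 + Y{\left(214,92 \right)}\right) = \left(\frac{16017}{14960} + 22139\right) \left(30591 + \left(-728 + 928 \cdot 92\right)\right) = \frac{331215457 \left(30591 + \left(-728 + 85376\right)\right)}{14960} = \frac{331215457 \left(30591 + 84648\right)}{14960} = \frac{331215457}{14960} \cdot 115239 = \frac{38168938049223}{14960}$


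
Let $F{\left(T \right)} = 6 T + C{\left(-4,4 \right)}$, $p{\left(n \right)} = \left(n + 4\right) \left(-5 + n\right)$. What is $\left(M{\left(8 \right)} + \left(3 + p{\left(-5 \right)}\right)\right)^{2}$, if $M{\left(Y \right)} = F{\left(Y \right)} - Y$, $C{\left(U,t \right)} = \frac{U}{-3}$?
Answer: $\frac{26569}{9} \approx 2952.1$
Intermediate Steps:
$C{\left(U,t \right)} = - \frac{U}{3}$ ($C{\left(U,t \right)} = U \left(- \frac{1}{3}\right) = - \frac{U}{3}$)
$p{\left(n \right)} = \left(-5 + n\right) \left(4 + n\right)$ ($p{\left(n \right)} = \left(4 + n\right) \left(-5 + n\right) = \left(-5 + n\right) \left(4 + n\right)$)
$F{\left(T \right)} = \frac{4}{3} + 6 T$ ($F{\left(T \right)} = 6 T - - \frac{4}{3} = 6 T + \frac{4}{3} = \frac{4}{3} + 6 T$)
$M{\left(Y \right)} = \frac{4}{3} + 5 Y$ ($M{\left(Y \right)} = \left(\frac{4}{3} + 6 Y\right) - Y = \frac{4}{3} + 5 Y$)
$\left(M{\left(8 \right)} + \left(3 + p{\left(-5 \right)}\right)\right)^{2} = \left(\left(\frac{4}{3} + 5 \cdot 8\right) + \left(3 - \left(15 - 25\right)\right)\right)^{2} = \left(\left(\frac{4}{3} + 40\right) + \left(3 + \left(-20 + 25 + 5\right)\right)\right)^{2} = \left(\frac{124}{3} + \left(3 + 10\right)\right)^{2} = \left(\frac{124}{3} + 13\right)^{2} = \left(\frac{163}{3}\right)^{2} = \frac{26569}{9}$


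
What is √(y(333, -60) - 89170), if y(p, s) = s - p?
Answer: I*√89563 ≈ 299.27*I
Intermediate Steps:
√(y(333, -60) - 89170) = √((-60 - 1*333) - 89170) = √((-60 - 333) - 89170) = √(-393 - 89170) = √(-89563) = I*√89563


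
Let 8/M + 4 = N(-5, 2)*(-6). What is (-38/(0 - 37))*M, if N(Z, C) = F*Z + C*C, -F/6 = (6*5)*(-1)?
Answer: 76/49691 ≈ 0.0015295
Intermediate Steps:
F = 180 (F = -6*6*5*(-1) = -180*(-1) = -6*(-30) = 180)
N(Z, C) = C² + 180*Z (N(Z, C) = 180*Z + C*C = 180*Z + C² = C² + 180*Z)
M = 2/1343 (M = 8/(-4 + (2² + 180*(-5))*(-6)) = 8/(-4 + (4 - 900)*(-6)) = 8/(-4 - 896*(-6)) = 8/(-4 + 5376) = 8/5372 = 8*(1/5372) = 2/1343 ≈ 0.0014892)
(-38/(0 - 37))*M = -38/(0 - 37)*(2/1343) = -38/(-37)*(2/1343) = -38*(-1/37)*(2/1343) = (38/37)*(2/1343) = 76/49691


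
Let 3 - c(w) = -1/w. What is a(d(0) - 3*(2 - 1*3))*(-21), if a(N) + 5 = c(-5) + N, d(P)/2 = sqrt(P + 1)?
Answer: -294/5 ≈ -58.800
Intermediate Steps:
d(P) = 2*sqrt(1 + P) (d(P) = 2*sqrt(P + 1) = 2*sqrt(1 + P))
c(w) = 3 + 1/w (c(w) = 3 - (-1)/w = 3 + 1/w)
a(N) = -11/5 + N (a(N) = -5 + ((3 + 1/(-5)) + N) = -5 + ((3 - 1/5) + N) = -5 + (14/5 + N) = -11/5 + N)
a(d(0) - 3*(2 - 1*3))*(-21) = (-11/5 + (2*sqrt(1 + 0) - 3*(2 - 1*3)))*(-21) = (-11/5 + (2*sqrt(1) - 3*(2 - 3)))*(-21) = (-11/5 + (2*1 - 3*(-1)))*(-21) = (-11/5 + (2 + 3))*(-21) = (-11/5 + 5)*(-21) = (14/5)*(-21) = -294/5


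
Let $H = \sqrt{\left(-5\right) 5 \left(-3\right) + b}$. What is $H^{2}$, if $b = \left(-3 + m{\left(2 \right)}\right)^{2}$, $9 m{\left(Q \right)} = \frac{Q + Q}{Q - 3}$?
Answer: $\frac{7036}{81} \approx 86.864$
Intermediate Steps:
$m{\left(Q \right)} = \frac{2 Q}{9 \left(-3 + Q\right)}$ ($m{\left(Q \right)} = \frac{\left(Q + Q\right) \frac{1}{Q - 3}}{9} = \frac{2 Q \frac{1}{-3 + Q}}{9} = \frac{2 Q}{9 \left(-3 + Q\right)}$)
$b = \frac{961}{81}$ ($b = \left(-3 + \frac{2}{9} \cdot 2 \frac{1}{-3 + 2}\right)^{2} = \left(-3 + \frac{2}{9} \cdot 2 \frac{1}{-1}\right)^{2} = \left(-3 + \frac{2}{9} \cdot 2 \left(-1\right)\right)^{2} = \left(-3 - \frac{4}{9}\right)^{2} = \left(- \frac{31}{9}\right)^{2} = \frac{961}{81} \approx 11.864$)
$H = \frac{2 \sqrt{1759}}{9}$ ($H = \sqrt{\left(-5\right) 5 \left(-3\right) + \frac{961}{81}} = \sqrt{\left(-25\right) \left(-3\right) + \frac{961}{81}} = \sqrt{75 + \frac{961}{81}} = \sqrt{\frac{7036}{81}} = \frac{2 \sqrt{1759}}{9} \approx 9.3201$)
$H^{2} = \left(\frac{2 \sqrt{1759}}{9}\right)^{2} = \frac{7036}{81}$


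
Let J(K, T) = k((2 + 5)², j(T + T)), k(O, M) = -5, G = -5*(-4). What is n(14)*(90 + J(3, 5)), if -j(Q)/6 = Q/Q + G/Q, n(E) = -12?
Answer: -1020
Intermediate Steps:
G = 20
j(Q) = -6 - 120/Q (j(Q) = -6*(Q/Q + 20/Q) = -6*(1 + 20/Q) = -6 - 120/Q)
J(K, T) = -5
n(14)*(90 + J(3, 5)) = -12*(90 - 5) = -12*85 = -1020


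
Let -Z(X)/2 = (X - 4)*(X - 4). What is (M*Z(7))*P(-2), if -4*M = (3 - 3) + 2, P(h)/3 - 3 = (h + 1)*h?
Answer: 135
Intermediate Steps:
P(h) = 9 + 3*h*(1 + h) (P(h) = 9 + 3*((h + 1)*h) = 9 + 3*((1 + h)*h) = 9 + 3*(h*(1 + h)) = 9 + 3*h*(1 + h))
Z(X) = -2*(-4 + X)**2 (Z(X) = -2*(X - 4)*(X - 4) = -2*(-4 + X)*(-4 + X) = -2*(-4 + X)**2)
M = -1/2 (M = -((3 - 3) + 2)/4 = -(0 + 2)/4 = -1/4*2 = -1/2 ≈ -0.50000)
(M*Z(7))*P(-2) = (-(-1)*(-4 + 7)**2)*(9 + 3*(-2) + 3*(-2)**2) = (-(-1)*3**2)*(9 - 6 + 3*4) = (-(-1)*9)*(9 - 6 + 12) = -1/2*(-18)*15 = 9*15 = 135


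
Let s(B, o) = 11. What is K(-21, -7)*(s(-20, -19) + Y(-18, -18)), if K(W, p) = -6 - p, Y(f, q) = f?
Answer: -7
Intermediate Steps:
K(-21, -7)*(s(-20, -19) + Y(-18, -18)) = (-6 - 1*(-7))*(11 - 18) = (-6 + 7)*(-7) = 1*(-7) = -7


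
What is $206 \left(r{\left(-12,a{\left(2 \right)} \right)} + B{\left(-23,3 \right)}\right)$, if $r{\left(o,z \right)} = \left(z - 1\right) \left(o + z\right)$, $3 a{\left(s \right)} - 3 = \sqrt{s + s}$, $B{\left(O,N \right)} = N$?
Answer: $- \frac{7210}{9} \approx -801.11$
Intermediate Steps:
$a{\left(s \right)} = 1 + \frac{\sqrt{2} \sqrt{s}}{3}$ ($a{\left(s \right)} = 1 + \frac{\sqrt{s + s}}{3} = 1 + \frac{\sqrt{2 s}}{3} = 1 + \frac{\sqrt{2} \sqrt{s}}{3}$)
$r{\left(o,z \right)} = \left(-1 + z\right) \left(o + z\right)$
$206 \left(r{\left(-12,a{\left(2 \right)} \right)} + B{\left(-23,3 \right)}\right) = 206 \left(\left(\left(1 + \frac{\sqrt{2} \sqrt{2}}{3}\right)^{2} - -12 - \left(1 + \frac{\sqrt{2} \sqrt{2}}{3}\right) - 12 \left(1 + \frac{\sqrt{2} \sqrt{2}}{3}\right)\right) + 3\right) = 206 \left(\left(\left(1 + \frac{2}{3}\right)^{2} + 12 - \left(1 + \frac{2}{3}\right) - 12 \left(1 + \frac{2}{3}\right)\right) + 3\right) = 206 \left(\left(\left(\frac{5}{3}\right)^{2} + 12 - \frac{5}{3} - 20\right) + 3\right) = 206 \left(\left(\frac{25}{9} + 12 - \frac{5}{3} - 20\right) + 3\right) = 206 \left(- \frac{62}{9} + 3\right) = 206 \left(- \frac{35}{9}\right) = - \frac{7210}{9}$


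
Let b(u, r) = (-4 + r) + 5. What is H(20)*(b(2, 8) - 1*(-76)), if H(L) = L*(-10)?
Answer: -17000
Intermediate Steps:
b(u, r) = 1 + r
H(L) = -10*L
H(20)*(b(2, 8) - 1*(-76)) = (-10*20)*((1 + 8) - 1*(-76)) = -200*(9 + 76) = -200*85 = -17000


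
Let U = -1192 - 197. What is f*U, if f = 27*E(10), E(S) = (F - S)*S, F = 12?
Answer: -750060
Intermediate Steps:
E(S) = S*(12 - S) (E(S) = (12 - S)*S = S*(12 - S))
U = -1389
f = 540 (f = 27*(10*(12 - 1*10)) = 27*(10*(12 - 10)) = 27*(10*2) = 27*20 = 540)
f*U = 540*(-1389) = -750060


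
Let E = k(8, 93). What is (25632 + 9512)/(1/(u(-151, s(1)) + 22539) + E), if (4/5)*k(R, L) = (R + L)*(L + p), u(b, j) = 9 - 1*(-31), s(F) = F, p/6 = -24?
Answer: -3174065504/581522141 ≈ -5.4582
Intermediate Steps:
p = -144 (p = 6*(-24) = -144)
u(b, j) = 40 (u(b, j) = 9 + 31 = 40)
k(R, L) = 5*(-144 + L)*(L + R)/4 (k(R, L) = 5*((R + L)*(L - 144))/4 = 5*((L + R)*(-144 + L))/4 = 5*((-144 + L)*(L + R))/4 = 5*(-144 + L)*(L + R)/4)
E = -25755/4 (E = -180*93 - 180*8 + (5/4)*93**2 + (5/4)*93*8 = -16740 - 1440 + (5/4)*8649 + 930 = -16740 - 1440 + 43245/4 + 930 = -25755/4 ≈ -6438.8)
(25632 + 9512)/(1/(u(-151, s(1)) + 22539) + E) = (25632 + 9512)/(1/(40 + 22539) - 25755/4) = 35144/(1/22579 - 25755/4) = 35144/(-581522141/90316) = 35144*(-90316/581522141) = -3174065504/581522141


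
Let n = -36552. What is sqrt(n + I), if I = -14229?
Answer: I*sqrt(50781) ≈ 225.35*I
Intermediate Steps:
sqrt(n + I) = sqrt(-36552 - 14229) = sqrt(-50781) = I*sqrt(50781)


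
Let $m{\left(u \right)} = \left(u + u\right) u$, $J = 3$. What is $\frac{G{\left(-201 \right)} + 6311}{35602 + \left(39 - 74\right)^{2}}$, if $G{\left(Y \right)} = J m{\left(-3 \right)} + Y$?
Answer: $\frac{6164}{36827} \approx 0.16738$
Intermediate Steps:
$m{\left(u \right)} = 2 u^{2}$ ($m{\left(u \right)} = 2 u u = 2 u^{2}$)
$G{\left(Y \right)} = 54 + Y$ ($G{\left(Y \right)} = 3 \cdot 2 \left(-3\right)^{2} + Y = 3 \cdot 2 \cdot 9 + Y = 3 \cdot 18 + Y = 54 + Y$)
$\frac{G{\left(-201 \right)} + 6311}{35602 + \left(39 - 74\right)^{2}} = \frac{\left(54 - 201\right) + 6311}{35602 + \left(39 - 74\right)^{2}} = \frac{-147 + 6311}{35602 + \left(-35\right)^{2}} = \frac{6164}{35602 + 1225} = \frac{6164}{36827}$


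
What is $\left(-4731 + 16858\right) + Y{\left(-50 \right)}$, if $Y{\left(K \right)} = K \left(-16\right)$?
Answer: $12927$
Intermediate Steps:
$Y{\left(K \right)} = - 16 K$
$\left(-4731 + 16858\right) + Y{\left(-50 \right)} = \left(-4731 + 16858\right) - -800 = 12127 + 800 = 12927$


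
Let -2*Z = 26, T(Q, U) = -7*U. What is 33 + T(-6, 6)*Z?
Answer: 579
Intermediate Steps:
Z = -13 (Z = -½*26 = -13)
33 + T(-6, 6)*Z = 33 - 7*6*(-13) = 33 - 42*(-13) = 33 + 546 = 579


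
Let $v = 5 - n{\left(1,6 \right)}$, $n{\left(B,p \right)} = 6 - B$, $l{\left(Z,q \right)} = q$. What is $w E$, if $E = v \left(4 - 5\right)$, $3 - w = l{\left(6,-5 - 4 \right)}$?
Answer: $0$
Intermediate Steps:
$w = 12$ ($w = 3 - \left(-5 - 4\right) = 3 - -9 = 3 + 9 = 12$)
$v = 0$ ($v = 5 - \left(6 - 1\right) = 5 - 5 = 0$)
$E = 0$ ($E = 0 \left(4 - 5\right) = 0 \left(-1\right) = 0$)
$w E = 12 \cdot 0 = 0$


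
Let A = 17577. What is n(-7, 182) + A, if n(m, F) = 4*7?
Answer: 17605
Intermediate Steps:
n(m, F) = 28
n(-7, 182) + A = 28 + 17577 = 17605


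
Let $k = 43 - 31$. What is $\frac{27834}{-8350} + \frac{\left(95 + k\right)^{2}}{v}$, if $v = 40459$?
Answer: $- \frac{515268328}{168916325} \approx -3.0504$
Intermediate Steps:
$k = 12$ ($k = 43 - 31 = 12$)
$\frac{27834}{-8350} + \frac{\left(95 + k\right)^{2}}{v} = \frac{27834}{-8350} + \frac{\left(95 + 12\right)^{2}}{40459} = 27834 \left(- \frac{1}{8350}\right) + 107^{2} \cdot \frac{1}{40459} = - \frac{13917}{4175} + 11449 \cdot \frac{1}{40459} = - \frac{13917}{4175} + \frac{11449}{40459} = - \frac{515268328}{168916325}$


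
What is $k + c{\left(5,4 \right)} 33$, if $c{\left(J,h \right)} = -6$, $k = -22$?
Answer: $-220$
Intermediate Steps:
$k + c{\left(5,4 \right)} 33 = -22 - 198 = -220$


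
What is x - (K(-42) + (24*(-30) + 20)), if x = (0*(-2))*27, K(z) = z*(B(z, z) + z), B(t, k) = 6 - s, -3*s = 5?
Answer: -742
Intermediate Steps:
s = -5/3 (s = -1/3*5 = -5/3 ≈ -1.6667)
B(t, k) = 23/3 (B(t, k) = 6 - 1*(-5/3) = 6 + 5/3 = 23/3)
K(z) = z*(23/3 + z)
x = 0 (x = 0*27 = 0)
x - (K(-42) + (24*(-30) + 20)) = 0 - ((1/3)*(-42)*(23 + 3*(-42)) + (24*(-30) + 20)) = 0 - ((1/3)*(-42)*(23 - 126) + (-720 + 20)) = 0 - ((1/3)*(-42)*(-103) - 700) = 0 - (1442 - 700) = 0 - 1*742 = 0 - 742 = -742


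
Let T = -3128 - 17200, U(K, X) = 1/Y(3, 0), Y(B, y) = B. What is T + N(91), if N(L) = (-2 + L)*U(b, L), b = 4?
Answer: -60895/3 ≈ -20298.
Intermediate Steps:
U(K, X) = ⅓ (U(K, X) = 1/3 = ⅓)
T = -20328
N(L) = -⅔ + L/3 (N(L) = (-2 + L)*(⅓) = -⅔ + L/3)
T + N(91) = -20328 + (-⅔ + (⅓)*91) = -20328 + (-⅔ + 91/3) = -20328 + 89/3 = -60895/3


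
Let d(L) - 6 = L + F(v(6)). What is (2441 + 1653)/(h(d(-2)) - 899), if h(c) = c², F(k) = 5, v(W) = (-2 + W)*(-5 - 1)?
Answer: -2047/409 ≈ -5.0049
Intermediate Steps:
v(W) = 12 - 6*W (v(W) = (-2 + W)*(-6) = 12 - 6*W)
d(L) = 11 + L (d(L) = 6 + (L + 5) = 6 + (5 + L) = 11 + L)
(2441 + 1653)/(h(d(-2)) - 899) = (2441 + 1653)/((11 - 2)² - 899) = 4094/(9² - 899) = 4094/(81 - 899) = 4094/(-818) = 4094*(-1/818) = -2047/409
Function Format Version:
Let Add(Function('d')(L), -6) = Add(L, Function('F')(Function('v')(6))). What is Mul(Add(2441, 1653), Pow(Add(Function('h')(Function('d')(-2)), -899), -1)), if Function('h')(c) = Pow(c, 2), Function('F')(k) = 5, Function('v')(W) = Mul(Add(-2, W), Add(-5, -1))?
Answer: Rational(-2047, 409) ≈ -5.0049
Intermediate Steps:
Function('v')(W) = Add(12, Mul(-6, W)) (Function('v')(W) = Mul(Add(-2, W), -6) = Add(12, Mul(-6, W)))
Function('d')(L) = Add(11, L) (Function('d')(L) = Add(6, Add(L, 5)) = Add(6, Add(5, L)) = Add(11, L))
Mul(Add(2441, 1653), Pow(Add(Function('h')(Function('d')(-2)), -899), -1)) = Mul(Add(2441, 1653), Pow(Add(Pow(Add(11, -2), 2), -899), -1)) = Mul(4094, Pow(Add(Pow(9, 2), -899), -1)) = Mul(4094, Pow(Add(81, -899), -1)) = Mul(4094, Pow(-818, -1)) = Mul(4094, Rational(-1, 818)) = Rational(-2047, 409)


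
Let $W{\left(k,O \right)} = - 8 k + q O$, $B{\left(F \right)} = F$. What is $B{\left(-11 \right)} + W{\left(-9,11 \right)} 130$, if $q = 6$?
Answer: $17929$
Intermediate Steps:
$W{\left(k,O \right)} = - 8 k + 6 O$
$B{\left(-11 \right)} + W{\left(-9,11 \right)} 130 = -11 + \left(\left(-8\right) \left(-9\right) + 6 \cdot 11\right) 130 = -11 + \left(72 + 66\right) 130 = -11 + 138 \cdot 130 = -11 + 17940 = 17929$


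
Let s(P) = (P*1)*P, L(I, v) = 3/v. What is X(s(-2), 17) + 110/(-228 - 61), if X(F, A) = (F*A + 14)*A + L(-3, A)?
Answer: 402807/289 ≈ 1393.8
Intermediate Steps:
s(P) = P² (s(P) = P*P = P²)
X(F, A) = 3/A + A*(14 + A*F) (X(F, A) = (F*A + 14)*A + 3/A = (A*F + 14)*A + 3/A = (14 + A*F)*A + 3/A = A*(14 + A*F) + 3/A = 3/A + A*(14 + A*F))
X(s(-2), 17) + 110/(-228 - 61) = (3 + 17²*(14 + 17*(-2)²))/17 + 110/(-228 - 61) = (3 + 289*(14 + 17*4))/17 + 110/(-289) = (3 + 289*(14 + 68))/17 - 1/289*110 = (3 + 289*82)/17 - 110/289 = (3 + 23698)/17 - 110/289 = (1/17)*23701 - 110/289 = 23701/17 - 110/289 = 402807/289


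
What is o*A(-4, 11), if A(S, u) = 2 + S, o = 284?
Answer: -568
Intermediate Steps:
o*A(-4, 11) = 284*(2 - 4) = 284*(-2) = -568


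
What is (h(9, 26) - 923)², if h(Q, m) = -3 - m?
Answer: 906304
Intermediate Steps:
(h(9, 26) - 923)² = ((-3 - 1*26) - 923)² = ((-3 - 26) - 923)² = (-29 - 923)² = (-952)² = 906304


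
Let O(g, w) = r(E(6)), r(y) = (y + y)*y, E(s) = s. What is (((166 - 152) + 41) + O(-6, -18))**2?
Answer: 16129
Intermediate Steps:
r(y) = 2*y**2 (r(y) = (2*y)*y = 2*y**2)
O(g, w) = 72 (O(g, w) = 2*6**2 = 2*36 = 72)
(((166 - 152) + 41) + O(-6, -18))**2 = (((166 - 152) + 41) + 72)**2 = ((14 + 41) + 72)**2 = (55 + 72)**2 = 127**2 = 16129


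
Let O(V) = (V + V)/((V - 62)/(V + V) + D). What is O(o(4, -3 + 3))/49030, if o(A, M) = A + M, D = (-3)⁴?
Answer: 16/7231925 ≈ 2.2124e-6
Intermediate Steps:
D = 81
O(V) = 2*V/(81 + (-62 + V)/(2*V)) (O(V) = (V + V)/((V - 62)/(V + V) + 81) = (2*V)/((-62 + V)/((2*V)) + 81) = (2*V)/((-62 + V)*(1/(2*V)) + 81) = (2*V)/((-62 + V)/(2*V) + 81) = (2*V)/(81 + (-62 + V)/(2*V)) = 2*V/(81 + (-62 + V)/(2*V)))
O(o(4, -3 + 3))/49030 = (4*(4 + (-3 + 3))²/(-62 + 163*(4 + (-3 + 3))))/49030 = (4*(4 + 0)²/(-62 + 163*(4 + 0)))*(1/49030) = (4*4²/(-62 + 163*4))*(1/49030) = (4*16/(-62 + 652))*(1/49030) = (4*16/590)*(1/49030) = (4*16*(1/590))*(1/49030) = (32/295)*(1/49030) = 16/7231925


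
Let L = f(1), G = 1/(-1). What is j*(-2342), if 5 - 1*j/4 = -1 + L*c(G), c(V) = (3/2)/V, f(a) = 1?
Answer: -70260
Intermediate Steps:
G = -1
c(V) = 3/(2*V) (c(V) = (3*(1/2))/V = 3/(2*V))
L = 1
j = 30 (j = 20 - 4*(-1 + 1*((3/2)/(-1))) = 20 - 4*(-1 + 1*((3/2)*(-1))) = 20 - 4*(-1 + 1*(-3/2)) = 20 - 4*(-1 - 3/2) = 20 - 4*(-5/2) = 20 + 10 = 30)
j*(-2342) = 30*(-2342) = -70260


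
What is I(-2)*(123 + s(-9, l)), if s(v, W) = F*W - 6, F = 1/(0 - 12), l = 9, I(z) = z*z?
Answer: 465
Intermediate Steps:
I(z) = z²
F = -1/12 (F = 1/(-12) = -1/12 ≈ -0.083333)
s(v, W) = -6 - W/12 (s(v, W) = -W/12 - 6 = -6 - W/12)
I(-2)*(123 + s(-9, l)) = (-2)²*(123 + (-6 - 1/12*9)) = 4*(123 + (-6 - ¾)) = 4*(123 - 27/4) = 4*(465/4) = 465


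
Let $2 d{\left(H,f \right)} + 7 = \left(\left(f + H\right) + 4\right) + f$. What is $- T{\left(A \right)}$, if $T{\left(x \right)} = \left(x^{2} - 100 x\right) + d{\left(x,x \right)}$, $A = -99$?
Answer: $-19551$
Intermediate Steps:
$d{\left(H,f \right)} = - \frac{3}{2} + f + \frac{H}{2}$ ($d{\left(H,f \right)} = - \frac{7}{2} + \frac{\left(\left(f + H\right) + 4\right) + f}{2} = - \frac{7}{2} + \frac{\left(\left(H + f\right) + 4\right) + f}{2} = - \frac{7}{2} + \frac{\left(4 + H + f\right) + f}{2} = - \frac{7}{2} + \frac{4 + H + 2 f}{2} = - \frac{7}{2} + \left(2 + f + \frac{H}{2}\right) = - \frac{3}{2} + f + \frac{H}{2}$)
$T{\left(x \right)} = - \frac{3}{2} + x^{2} - \frac{197 x}{2}$ ($T{\left(x \right)} = \left(x^{2} - 100 x\right) + \left(- \frac{3}{2} + x + \frac{x}{2}\right) = \left(x^{2} - 100 x\right) + \left(- \frac{3}{2} + \frac{3 x}{2}\right) = - \frac{3}{2} + x^{2} - \frac{197 x}{2}$)
$- T{\left(A \right)} = - (- \frac{3}{2} + \left(-99\right)^{2} - - \frac{19503}{2}) = - (- \frac{3}{2} + 9801 + \frac{19503}{2}) = \left(-1\right) 19551 = -19551$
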